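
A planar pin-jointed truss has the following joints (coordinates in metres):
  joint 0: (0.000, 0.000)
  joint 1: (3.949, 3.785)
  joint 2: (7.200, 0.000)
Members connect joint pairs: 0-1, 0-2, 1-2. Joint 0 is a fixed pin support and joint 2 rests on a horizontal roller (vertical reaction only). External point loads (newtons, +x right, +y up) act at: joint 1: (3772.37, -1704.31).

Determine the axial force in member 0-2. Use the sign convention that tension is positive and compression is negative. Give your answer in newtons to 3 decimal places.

N=3 nodes, M=3 members, R=3 reactions → 2N=6, M+R=6
member 0 (0-1): L=5.4700, (cx,cy)=(0.7219,0.6920)
member 1 (0-2): L=7.2000, (cx,cy)=(1.0000,0.0000)
member 2 (1-2): L=4.9895, (cx,cy)=(0.6516,-0.7586)
solve A·x = −loads:
  F[0-1] = +1753.8238 N (tension)
  F[0-2] = +2506.2166 N (tension)
  F[1-2] = -3846.4463 N (compression)
  Rx@0 = -3772.3700 N
  Ry@0 = -1213.5706 N
  Ry@2 = +2917.8806 N

2506.217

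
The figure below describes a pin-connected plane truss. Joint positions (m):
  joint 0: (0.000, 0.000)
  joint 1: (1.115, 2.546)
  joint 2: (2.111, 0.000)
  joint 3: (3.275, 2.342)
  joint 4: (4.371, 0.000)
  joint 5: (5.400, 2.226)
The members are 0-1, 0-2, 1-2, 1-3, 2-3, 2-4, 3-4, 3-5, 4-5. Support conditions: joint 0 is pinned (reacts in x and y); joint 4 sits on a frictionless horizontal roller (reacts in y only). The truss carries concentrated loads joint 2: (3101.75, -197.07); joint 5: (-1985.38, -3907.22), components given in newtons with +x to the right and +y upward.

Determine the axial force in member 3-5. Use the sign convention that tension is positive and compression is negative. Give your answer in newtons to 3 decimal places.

-175.062

N=6 nodes, M=9 members, R=3 reactions → 2N=12, M+R=12
member 0 (0-1): L=2.7794, (cx,cy)=(0.4012,0.9160)
member 1 (0-2): L=2.1110, (cx,cy)=(1.0000,0.0000)
member 2 (1-2): L=2.7339, (cx,cy)=(0.3643,-0.9313)
member 3 (1-3): L=2.1696, (cx,cy)=(0.9956,-0.0940)
member 4 (2-3): L=2.6153, (cx,cy)=(0.4451,0.8955)
member 5 (2-4): L=2.2600, (cx,cy)=(1.0000,0.0000)
member 6 (3-4): L=2.5858, (cx,cy)=(0.4239,-0.9057)
member 7 (3-5): L=2.1282, (cx,cy)=(0.9985,-0.0545)
member 8 (4-5): L=2.4523, (cx,cy)=(0.4196,0.9077)
solve A·x = −loads:
  F[0-1] = -210.8720 N (compression)
  F[0-2] = +1200.9631 N (tension)
  F[1-2] = +224.2805 N (tension)
  F[1-3] = -167.0422 N (compression)
  F[2-3] = -13.1736 N (compression)
  F[2-4] = -1813.2146 N (compression)
  F[3-4] = +6.2189 N (tension)
  F[3-5] = -175.0615 N (compression)
  F[4-5] = -4314.9995 N (compression)
  Rx@0 = -1116.3700 N
  Ry@0 = +193.1605 N
  Ry@4 = +3911.1295 N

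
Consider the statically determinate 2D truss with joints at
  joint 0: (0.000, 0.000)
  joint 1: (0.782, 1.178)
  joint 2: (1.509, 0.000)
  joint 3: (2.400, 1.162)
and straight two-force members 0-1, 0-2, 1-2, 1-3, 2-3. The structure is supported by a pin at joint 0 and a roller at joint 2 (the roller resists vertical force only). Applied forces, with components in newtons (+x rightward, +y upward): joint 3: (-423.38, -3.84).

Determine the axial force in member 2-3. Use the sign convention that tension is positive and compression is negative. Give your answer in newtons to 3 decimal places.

-10.039

N=4 nodes, M=5 members, R=3 reactions → 2N=8, M+R=8
member 0 (0-1): L=1.4139, (cx,cy)=(0.5531,0.8331)
member 1 (0-2): L=1.5090, (cx,cy)=(1.0000,0.0000)
member 2 (1-2): L=1.3843, (cx,cy)=(0.5252,-0.8510)
member 3 (1-3): L=1.6181, (cx,cy)=(1.0000,-0.0099)
member 4 (2-3): L=1.4643, (cx,cy)=(0.6085,0.7936)
solve A·x = −loads:
  F[0-1] = -388.5975 N (compression)
  F[0-2] = -208.4595 N (compression)
  F[1-2] = +385.2947 N (tension)
  F[1-3] = -417.2920 N (compression)
  F[2-3] = -10.0387 N (compression)
  Rx@0 = +423.3800 N
  Ry@0 = +323.7549 N
  Ry@2 = -319.9149 N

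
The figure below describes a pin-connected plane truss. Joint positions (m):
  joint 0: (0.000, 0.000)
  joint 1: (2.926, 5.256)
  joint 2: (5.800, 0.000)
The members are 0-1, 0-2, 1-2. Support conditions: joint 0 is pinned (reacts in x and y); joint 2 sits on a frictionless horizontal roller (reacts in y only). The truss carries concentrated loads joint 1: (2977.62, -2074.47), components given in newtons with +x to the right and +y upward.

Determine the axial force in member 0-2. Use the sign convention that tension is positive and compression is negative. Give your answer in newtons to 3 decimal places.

2047.711

N=3 nodes, M=3 members, R=3 reactions → 2N=6, M+R=6
member 0 (0-1): L=6.0156, (cx,cy)=(0.4864,0.8737)
member 1 (0-2): L=5.8000, (cx,cy)=(1.0000,0.0000)
member 2 (1-2): L=5.9904, (cx,cy)=(0.4798,-0.8774)
solve A·x = −loads:
  F[0-1] = +1911.8005 N (tension)
  F[0-2] = +2047.7109 N (tension)
  F[1-2] = -4268.1614 N (compression)
  Rx@0 = -2977.6200 N
  Ry@0 = -1670.4041 N
  Ry@2 = +3744.8741 N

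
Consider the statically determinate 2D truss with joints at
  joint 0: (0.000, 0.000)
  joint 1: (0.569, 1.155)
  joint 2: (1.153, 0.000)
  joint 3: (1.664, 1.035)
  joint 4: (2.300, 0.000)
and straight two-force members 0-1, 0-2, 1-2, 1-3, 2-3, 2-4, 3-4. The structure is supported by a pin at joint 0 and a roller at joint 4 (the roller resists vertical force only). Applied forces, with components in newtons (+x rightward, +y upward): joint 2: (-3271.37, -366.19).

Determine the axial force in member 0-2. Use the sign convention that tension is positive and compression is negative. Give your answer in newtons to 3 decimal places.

N=5 nodes, M=7 members, R=3 reactions → 2N=10, M+R=10
member 0 (0-1): L=1.2876, (cx,cy)=(0.4419,0.8971)
member 1 (0-2): L=1.1530, (cx,cy)=(1.0000,0.0000)
member 2 (1-2): L=1.2942, (cx,cy)=(0.4512,-0.8924)
member 3 (1-3): L=1.1016, (cx,cy)=(0.9940,-0.1089)
member 4 (2-3): L=1.1543, (cx,cy)=(0.4427,0.8967)
member 5 (2-4): L=1.1470, (cx,cy)=(1.0000,0.0000)
member 6 (3-4): L=1.2148, (cx,cy)=(0.5235,-0.8520)
solve A·x = −loads:
  F[0-1] = -203.5749 N (compression)
  F[0-2] = -3181.4053 N (compression)
  F[1-2] = +228.3342 N (tension)
  F[1-3] = -194.1507 N (compression)
  F[2-3] = +181.1400 N (tension)
  F[2-4] = +112.8041 N (tension)
  F[3-4] = -215.4615 N (compression)
  Rx@0 = +3271.3700 N
  Ry@0 = +182.6174 N
  Ry@4 = +183.5726 N

-3181.405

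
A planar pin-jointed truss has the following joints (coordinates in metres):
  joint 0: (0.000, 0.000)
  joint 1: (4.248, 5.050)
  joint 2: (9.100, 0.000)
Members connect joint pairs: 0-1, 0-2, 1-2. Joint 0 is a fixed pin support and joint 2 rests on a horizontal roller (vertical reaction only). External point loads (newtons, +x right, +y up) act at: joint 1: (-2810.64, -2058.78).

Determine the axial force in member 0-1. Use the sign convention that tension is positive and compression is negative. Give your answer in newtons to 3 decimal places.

-3472.644

N=3 nodes, M=3 members, R=3 reactions → 2N=6, M+R=6
member 0 (0-1): L=6.5991, (cx,cy)=(0.6437,0.7653)
member 1 (0-2): L=9.1000, (cx,cy)=(1.0000,0.0000)
member 2 (1-2): L=7.0032, (cx,cy)=(0.6928,-0.7211)
solve A·x = −loads:
  F[0-1] = -3472.6445 N (compression)
  F[0-2] = -575.2119 N (compression)
  F[1-2] = +830.2365 N (tension)
  Rx@0 = +2810.6400 N
  Ry@0 = +2657.4651 N
  Ry@2 = -598.6851 N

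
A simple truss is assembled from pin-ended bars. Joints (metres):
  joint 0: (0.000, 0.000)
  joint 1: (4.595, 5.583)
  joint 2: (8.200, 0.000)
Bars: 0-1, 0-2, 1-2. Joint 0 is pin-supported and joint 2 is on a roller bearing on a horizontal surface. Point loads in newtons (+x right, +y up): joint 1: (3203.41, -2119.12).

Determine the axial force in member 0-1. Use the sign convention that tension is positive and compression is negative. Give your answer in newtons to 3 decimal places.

1618.167

N=3 nodes, M=3 members, R=3 reactions → 2N=6, M+R=6
member 0 (0-1): L=7.2308, (cx,cy)=(0.6355,0.7721)
member 1 (0-2): L=8.2000, (cx,cy)=(1.0000,0.0000)
member 2 (1-2): L=6.6457, (cx,cy)=(0.5425,-0.8401)
solve A·x = −loads:
  F[0-1] = +1618.1674 N (tension)
  F[0-2] = +2175.0980 N (tension)
  F[1-2] = -4009.7488 N (compression)
  Rx@0 = -3203.4100 N
  Ry@0 = -1249.4159 N
  Ry@2 = +3368.5359 N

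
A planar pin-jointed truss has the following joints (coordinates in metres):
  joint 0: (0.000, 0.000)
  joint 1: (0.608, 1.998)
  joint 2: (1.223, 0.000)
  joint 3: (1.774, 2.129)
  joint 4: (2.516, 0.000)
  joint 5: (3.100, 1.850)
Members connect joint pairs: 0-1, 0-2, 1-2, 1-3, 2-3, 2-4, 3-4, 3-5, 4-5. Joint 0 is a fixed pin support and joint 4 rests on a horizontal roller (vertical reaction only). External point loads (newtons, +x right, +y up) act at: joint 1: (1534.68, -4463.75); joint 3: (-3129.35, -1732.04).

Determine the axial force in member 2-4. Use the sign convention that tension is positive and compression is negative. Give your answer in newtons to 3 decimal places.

N=6 nodes, M=9 members, R=3 reactions → 2N=12, M+R=12
member 0 (0-1): L=2.0885, (cx,cy)=(0.2911,0.9567)
member 1 (0-2): L=1.2230, (cx,cy)=(1.0000,0.0000)
member 2 (1-2): L=2.0905, (cx,cy)=(0.2942,-0.9557)
member 3 (1-3): L=1.1733, (cx,cy)=(0.9937,0.1116)
member 4 (2-3): L=2.1991, (cx,cy)=(0.2506,0.9681)
member 5 (2-4): L=1.2930, (cx,cy)=(1.0000,0.0000)
member 6 (3-4): L=2.2546, (cx,cy)=(0.3291,-0.9443)
member 7 (3-5): L=1.3550, (cx,cy)=(0.9786,-0.2059)
member 8 (4-5): L=1.9400, (cx,cy)=(0.3010,0.9536)
solve A·x = −loads:
  F[0-1] = -5566.2606 N (compression)
  F[0-2] = +25.7993 N (tension)
  F[1-2] = +512.6719 N (tension)
  F[1-3] = -3326.7699 N (compression)
  F[2-3] = -506.1290 N (compression)
  F[2-4] = +303.4321 N (tension)
  F[3-4] = -921.9905 N (compression)
  F[3-5] = -0.0000 N (compression)
  F[4-5] = +0.0000 N (tension)
  Rx@0 = +1594.6700 N
  Ry@0 = +5325.1606 N
  Ry@4 = +870.6294 N

303.432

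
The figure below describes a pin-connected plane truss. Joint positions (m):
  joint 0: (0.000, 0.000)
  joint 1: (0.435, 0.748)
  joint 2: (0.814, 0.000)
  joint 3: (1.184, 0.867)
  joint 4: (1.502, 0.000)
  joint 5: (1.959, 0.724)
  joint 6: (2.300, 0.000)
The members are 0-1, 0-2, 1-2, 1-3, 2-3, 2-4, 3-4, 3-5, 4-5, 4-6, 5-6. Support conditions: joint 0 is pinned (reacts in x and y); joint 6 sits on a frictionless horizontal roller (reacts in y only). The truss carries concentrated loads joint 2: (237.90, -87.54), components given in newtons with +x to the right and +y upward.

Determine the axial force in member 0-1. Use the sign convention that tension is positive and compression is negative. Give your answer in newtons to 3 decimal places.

N=7 nodes, M=11 members, R=3 reactions → 2N=14, M+R=14
member 0 (0-1): L=0.8653, (cx,cy)=(0.5027,0.8644)
member 1 (0-2): L=0.8140, (cx,cy)=(1.0000,0.0000)
member 2 (1-2): L=0.8385, (cx,cy)=(0.4520,-0.8920)
member 3 (1-3): L=0.7584, (cx,cy)=(0.9876,0.1569)
member 4 (2-3): L=0.9426, (cx,cy)=(0.3925,0.9197)
member 5 (2-4): L=0.6880, (cx,cy)=(1.0000,0.0000)
member 6 (3-4): L=0.9235, (cx,cy)=(0.3444,-0.9388)
member 7 (3-5): L=0.7881, (cx,cy)=(0.9834,-0.1815)
member 8 (4-5): L=0.8562, (cx,cy)=(0.5338,0.8456)
member 9 (4-6): L=0.7980, (cx,cy)=(1.0000,0.0000)
member 10 (5-6): L=0.8003, (cx,cy)=(0.4261,-0.9047)
solve A·x = −loads:
  F[0-1] = -65.4272 N (compression)
  F[0-2] = +270.7916 N (tension)
  F[1-2] = +53.2586 N (tension)
  F[1-3] = -57.6778 N (compression)
  F[2-3] = +43.5248 N (tension)
  F[2-4] = +39.8794 N (tension)
  F[3-4] = -26.9885 N (compression)
  F[3-5] = -31.1022 N (compression)
  F[4-5] = +29.9635 N (tension)
  F[4-6] = +14.5921 N (tension)
  F[5-6] = -34.2460 N (compression)
  Rx@0 = -237.9000 N
  Ry@0 = +56.5585 N
  Ry@6 = +30.9815 N

-65.427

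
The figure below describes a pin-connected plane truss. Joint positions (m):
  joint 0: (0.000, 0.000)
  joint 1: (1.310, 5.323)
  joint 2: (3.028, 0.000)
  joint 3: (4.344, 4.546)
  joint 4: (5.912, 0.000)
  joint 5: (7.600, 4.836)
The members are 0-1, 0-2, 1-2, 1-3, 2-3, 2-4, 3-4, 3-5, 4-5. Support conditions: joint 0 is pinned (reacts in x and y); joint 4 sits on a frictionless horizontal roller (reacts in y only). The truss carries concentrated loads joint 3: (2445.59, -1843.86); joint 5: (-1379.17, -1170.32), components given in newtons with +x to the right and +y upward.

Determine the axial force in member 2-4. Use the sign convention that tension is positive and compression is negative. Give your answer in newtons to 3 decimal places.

495.487

N=6 nodes, M=9 members, R=3 reactions → 2N=12, M+R=12
member 0 (0-1): L=5.4818, (cx,cy)=(0.2390,0.9710)
member 1 (0-2): L=3.0280, (cx,cy)=(1.0000,0.0000)
member 2 (1-2): L=5.5934, (cx,cy)=(0.3071,-0.9517)
member 3 (1-3): L=3.1319, (cx,cy)=(0.9687,-0.2481)
member 4 (2-3): L=4.7326, (cx,cy)=(0.2781,0.9606)
member 5 (2-4): L=2.8840, (cx,cy)=(1.0000,0.0000)
member 6 (3-4): L=4.8088, (cx,cy)=(0.3261,-0.9453)
member 7 (3-5): L=3.2689, (cx,cy)=(0.9961,0.0887)
member 8 (4-5): L=5.1221, (cx,cy)=(0.3296,0.9441)
solve A·x = −loads:
  F[0-1] = +615.3096 N (tension)
  F[0-2] = +919.3786 N (tension)
  F[1-2] = -727.5350 N (compression)
  F[1-3] = +382.4600 N (tension)
  F[2-3] = +720.7941 N (tension)
  F[2-4] = +495.4869 N (tension)
  F[3-4] = -2676.8706 N (compression)
  F[3-5] = -1005.7819 N (compression)
  F[4-5] = -1145.0570 N (compression)
  Rx@0 = -1066.4200 N
  Ry@0 = -597.4820 N
  Ry@4 = +3611.6620 N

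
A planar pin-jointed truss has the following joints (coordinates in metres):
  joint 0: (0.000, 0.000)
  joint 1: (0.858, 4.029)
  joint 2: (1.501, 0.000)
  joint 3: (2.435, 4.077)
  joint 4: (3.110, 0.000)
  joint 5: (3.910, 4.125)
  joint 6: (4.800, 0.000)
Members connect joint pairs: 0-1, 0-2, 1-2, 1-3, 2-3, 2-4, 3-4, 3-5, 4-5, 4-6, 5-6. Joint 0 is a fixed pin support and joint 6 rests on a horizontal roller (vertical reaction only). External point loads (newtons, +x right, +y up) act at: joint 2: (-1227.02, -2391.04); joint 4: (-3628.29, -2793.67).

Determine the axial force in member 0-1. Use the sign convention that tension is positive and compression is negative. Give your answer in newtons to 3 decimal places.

-2685.852

N=7 nodes, M=11 members, R=3 reactions → 2N=14, M+R=14
member 0 (0-1): L=4.1193, (cx,cy)=(0.2083,0.9781)
member 1 (0-2): L=1.5010, (cx,cy)=(1.0000,0.0000)
member 2 (1-2): L=4.0800, (cx,cy)=(0.1576,-0.9875)
member 3 (1-3): L=1.5777, (cx,cy)=(0.9995,0.0304)
member 4 (2-3): L=4.1826, (cx,cy)=(0.2233,0.9747)
member 5 (2-4): L=1.6090, (cx,cy)=(1.0000,0.0000)
member 6 (3-4): L=4.1325, (cx,cy)=(0.1633,-0.9866)
member 7 (3-5): L=1.4758, (cx,cy)=(0.9995,0.0325)
member 8 (4-5): L=4.2019, (cx,cy)=(0.1904,0.9817)
member 9 (4-6): L=1.6900, (cx,cy)=(1.0000,0.0000)
member 10 (5-6): L=4.2199, (cx,cy)=(0.2109,-0.9775)
solve A·x = −loads:
  F[0-1] = -2685.8525 N (compression)
  F[0-2] = -4295.8858 N (compression)
  F[1-2] = +2630.1709 N (tension)
  F[1-3] = -974.3864 N (compression)
  F[2-3] = -211.6057 N (compression)
  F[2-4] = -2607.1020 N (compression)
  F[3-4] = +204.3327 N (tension)
  F[3-5] = -1055.1218 N (compression)
  F[4-5] = +2640.3789 N (tension)
  F[4-6] = +551.8568 N (tension)
  F[5-6] = -2616.6200 N (compression)
  Rx@0 = +4855.3100 N
  Ry@0 = +2626.9465 N
  Ry@6 = +2557.7635 N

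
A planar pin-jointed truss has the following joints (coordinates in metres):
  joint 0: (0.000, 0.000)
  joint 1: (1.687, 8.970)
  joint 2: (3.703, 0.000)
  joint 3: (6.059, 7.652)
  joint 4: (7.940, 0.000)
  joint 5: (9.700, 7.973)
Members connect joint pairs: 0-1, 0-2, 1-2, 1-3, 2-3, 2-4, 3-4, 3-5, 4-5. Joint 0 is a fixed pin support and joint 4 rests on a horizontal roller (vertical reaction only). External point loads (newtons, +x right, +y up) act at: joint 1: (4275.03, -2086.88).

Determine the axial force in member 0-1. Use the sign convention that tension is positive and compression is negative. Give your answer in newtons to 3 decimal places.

N=6 nodes, M=9 members, R=3 reactions → 2N=12, M+R=12
member 0 (0-1): L=9.1273, (cx,cy)=(0.1848,0.9828)
member 1 (0-2): L=3.7030, (cx,cy)=(1.0000,0.0000)
member 2 (1-2): L=9.1938, (cx,cy)=(0.2193,-0.9757)
member 3 (1-3): L=4.5663, (cx,cy)=(0.9574,-0.2886)
member 4 (2-3): L=8.0065, (cx,cy)=(0.2943,0.9557)
member 5 (2-4): L=4.2370, (cx,cy)=(1.0000,0.0000)
member 6 (3-4): L=7.8798, (cx,cy)=(0.2387,-0.9711)
member 7 (3-5): L=3.6551, (cx,cy)=(0.9961,0.0878)
member 8 (4-5): L=8.1649, (cx,cy)=(0.2156,0.9765)
solve A·x = −loads:
  F[0-1] = +3241.9738 N (tension)
  F[0-2] = +3675.8129 N (tension)
  F[1-2] = -4579.0085 N (compression)
  F[1-3] = -2790.4958 N (compression)
  F[2-3] = +4674.5301 N (tension)
  F[2-4] = +1296.1977 N (tension)
  F[3-4] = -5429.9735 N (compression)
  F[3-5] = +0.0000 N (tension)
  F[4-5] = -0.0000 N (compression)
  Rx@0 = -4275.0300 N
  Ry@0 = -3186.1157 N
  Ry@4 = +5272.9957 N

3241.974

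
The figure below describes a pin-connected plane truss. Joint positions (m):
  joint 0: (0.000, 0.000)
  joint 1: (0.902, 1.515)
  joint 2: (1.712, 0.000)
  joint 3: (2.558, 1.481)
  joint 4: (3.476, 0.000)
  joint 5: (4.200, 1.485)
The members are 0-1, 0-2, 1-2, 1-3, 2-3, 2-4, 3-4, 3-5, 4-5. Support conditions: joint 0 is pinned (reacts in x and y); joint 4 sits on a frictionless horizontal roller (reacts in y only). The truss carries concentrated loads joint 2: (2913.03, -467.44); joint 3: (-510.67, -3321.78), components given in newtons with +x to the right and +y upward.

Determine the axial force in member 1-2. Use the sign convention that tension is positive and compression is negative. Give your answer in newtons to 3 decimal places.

N=6 nodes, M=9 members, R=3 reactions → 2N=12, M+R=12
member 0 (0-1): L=1.7632, (cx,cy)=(0.5116,0.8592)
member 1 (0-2): L=1.7120, (cx,cy)=(1.0000,0.0000)
member 2 (1-2): L=1.7179, (cx,cy)=(0.4715,-0.8819)
member 3 (1-3): L=1.6563, (cx,cy)=(0.9998,-0.0205)
member 4 (2-3): L=1.7056, (cx,cy)=(0.4960,0.8683)
member 5 (2-4): L=1.7640, (cx,cy)=(1.0000,0.0000)
member 6 (3-4): L=1.7424, (cx,cy)=(0.5268,-0.8500)
member 7 (3-5): L=1.6420, (cx,cy)=(1.0000,0.0024)
member 8 (4-5): L=1.6521, (cx,cy)=(0.4382,0.8989)
solve A·x = −loads:
  F[0-1] = -1550.2846 N (compression)
  F[0-2] = +3195.4447 N (tension)
  F[1-2] = +1545.9372 N (tension)
  F[1-3] = -1522.3061 N (compression)
  F[2-3] = -1031.7384 N (compression)
  F[2-4] = +1523.0706 N (tension)
  F[3-4] = -2890.9084 N (compression)
  F[3-5] = +0.0000 N (tension)
  F[4-5] = -0.0000 N (compression)
  Rx@0 = -2402.3600 N
  Ry@0 = +1332.0657 N
  Ry@4 = +2457.1543 N

1545.937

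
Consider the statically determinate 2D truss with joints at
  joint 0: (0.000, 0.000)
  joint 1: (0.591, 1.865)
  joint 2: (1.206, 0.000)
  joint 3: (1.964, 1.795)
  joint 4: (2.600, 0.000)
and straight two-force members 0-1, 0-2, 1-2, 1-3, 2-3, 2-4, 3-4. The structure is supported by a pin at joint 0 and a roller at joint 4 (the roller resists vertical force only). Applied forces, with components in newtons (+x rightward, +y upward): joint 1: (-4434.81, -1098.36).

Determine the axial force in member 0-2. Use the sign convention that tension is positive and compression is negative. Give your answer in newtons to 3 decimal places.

N=5 nodes, M=7 members, R=3 reactions → 2N=10, M+R=10
member 0 (0-1): L=1.9564, (cx,cy)=(0.3021,0.9533)
member 1 (0-2): L=1.2060, (cx,cy)=(1.0000,0.0000)
member 2 (1-2): L=1.9638, (cx,cy)=(0.3132,-0.9497)
member 3 (1-3): L=1.3748, (cx,cy)=(0.9987,-0.0509)
member 4 (2-3): L=1.9485, (cx,cy)=(0.3890,0.9212)
member 5 (2-4): L=1.3940, (cx,cy)=(1.0000,0.0000)
member 6 (3-4): L=1.9043, (cx,cy)=(0.3340,-0.9426)
solve A·x = −loads:
  F[0-1] = -4227.3139 N (compression)
  F[0-2] = -3157.8008 N (compression)
  F[1-2] = +2967.0908 N (tension)
  F[1-3] = +2231.4891 N (tension)
  F[2-3] = -3058.7794 N (compression)
  F[2-4] = -1038.6669 N (compression)
  F[3-4] = +3110.0278 N (tension)
  Rx@0 = +4434.8100 N
  Ry@0 = +4029.8176 N
  Ry@4 = -2931.4576 N

-3157.801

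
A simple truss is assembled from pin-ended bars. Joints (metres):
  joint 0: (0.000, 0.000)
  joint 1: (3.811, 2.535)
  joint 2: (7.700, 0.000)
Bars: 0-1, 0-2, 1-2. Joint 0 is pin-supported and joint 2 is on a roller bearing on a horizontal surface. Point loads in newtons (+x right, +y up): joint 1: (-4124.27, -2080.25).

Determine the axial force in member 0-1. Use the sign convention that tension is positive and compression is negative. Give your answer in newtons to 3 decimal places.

-4348.629

N=3 nodes, M=3 members, R=3 reactions → 2N=6, M+R=6
member 0 (0-1): L=4.5771, (cx,cy)=(0.8326,0.5538)
member 1 (0-2): L=7.7000, (cx,cy)=(1.0000,0.0000)
member 2 (1-2): L=4.6423, (cx,cy)=(0.8377,-0.5461)
solve A·x = −loads:
  F[0-1] = -4348.6288 N (compression)
  F[0-2] = -503.5092 N (compression)
  F[1-2] = +601.0334 N (tension)
  Rx@0 = +4124.2700 N
  Ry@0 = +2408.4567 N
  Ry@2 = -328.2067 N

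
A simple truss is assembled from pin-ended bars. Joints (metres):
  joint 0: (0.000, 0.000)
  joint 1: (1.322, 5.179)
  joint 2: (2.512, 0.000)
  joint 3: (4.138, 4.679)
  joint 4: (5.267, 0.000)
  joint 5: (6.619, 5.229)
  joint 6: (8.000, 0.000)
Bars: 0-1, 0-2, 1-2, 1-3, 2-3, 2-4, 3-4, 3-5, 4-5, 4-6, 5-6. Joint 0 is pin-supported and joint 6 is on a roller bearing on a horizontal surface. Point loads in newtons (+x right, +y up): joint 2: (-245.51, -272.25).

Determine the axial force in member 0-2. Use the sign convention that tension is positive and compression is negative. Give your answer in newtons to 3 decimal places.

N=7 nodes, M=11 members, R=3 reactions → 2N=14, M+R=14
member 0 (0-1): L=5.3451, (cx,cy)=(0.2473,0.9689)
member 1 (0-2): L=2.5120, (cx,cy)=(1.0000,0.0000)
member 2 (1-2): L=5.3140, (cx,cy)=(0.2239,-0.9746)
member 3 (1-3): L=2.8600, (cx,cy)=(0.9846,-0.1748)
member 4 (2-3): L=4.9535, (cx,cy)=(0.3283,0.9446)
member 5 (2-4): L=2.7550, (cx,cy)=(1.0000,0.0000)
member 6 (3-4): L=4.8133, (cx,cy)=(0.2346,-0.9721)
member 7 (3-5): L=2.5412, (cx,cy)=(0.9763,0.2164)
member 8 (4-5): L=5.4010, (cx,cy)=(0.2503,0.9682)
member 9 (4-6): L=2.7330, (cx,cy)=(1.0000,0.0000)
member 10 (5-6): L=5.4083, (cx,cy)=(0.2553,-0.9668)
solve A·x = −loads:
  F[0-1] = -192.7521 N (compression)
  F[0-2] = -197.8364 N (compression)
  F[1-2] = +208.8357 N (tension)
  F[1-3] = -95.9170 N (compression)
  F[2-3] = +72.7491 N (tension)
  F[2-4] = +70.5597 N (tension)
  F[3-4] = -98.7487 N (compression)
  F[3-5] = -48.5480 N (compression)
  F[4-5] = +99.1506 N (tension)
  F[4-6] = +22.5773 N (tension)
  F[5-6] = -88.4176 N (compression)
  Rx@0 = +245.5100 N
  Ry@0 = +186.7635 N
  Ry@6 = +85.4865 N

-197.836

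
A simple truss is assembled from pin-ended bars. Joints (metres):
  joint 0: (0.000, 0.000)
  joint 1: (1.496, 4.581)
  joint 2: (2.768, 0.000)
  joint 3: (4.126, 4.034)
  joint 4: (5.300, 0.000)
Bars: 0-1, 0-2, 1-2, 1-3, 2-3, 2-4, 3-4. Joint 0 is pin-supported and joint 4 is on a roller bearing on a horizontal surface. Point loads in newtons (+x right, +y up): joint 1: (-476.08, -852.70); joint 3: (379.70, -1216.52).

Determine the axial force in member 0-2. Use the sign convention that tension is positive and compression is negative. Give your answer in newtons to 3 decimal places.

N=5 nodes, M=7 members, R=3 reactions → 2N=10, M+R=10
member 0 (0-1): L=4.8191, (cx,cy)=(0.3104,0.9506)
member 1 (0-2): L=2.7680, (cx,cy)=(1.0000,0.0000)
member 2 (1-2): L=4.7543, (cx,cy)=(0.2675,-0.9635)
member 3 (1-3): L=2.6863, (cx,cy)=(0.9790,-0.2036)
member 4 (2-3): L=4.2564, (cx,cy)=(0.3190,0.9477)
member 5 (2-4): L=2.5320, (cx,cy)=(1.0000,0.0000)
member 6 (3-4): L=4.2014, (cx,cy)=(0.2794,-0.9602)
solve A·x = −loads:
  F[0-1] = -1056.1559 N (compression)
  F[0-2] = +231.4850 N (tension)
  F[1-2] = +132.6694 N (tension)
  F[1-3] = +115.1320 N (tension)
  F[2-3] = -134.8820 N (compression)
  F[2-4] = +310.0137 N (tension)
  F[3-4] = -1109.4373 N (compression)
  Rx@0 = +96.3800 N
  Ry@0 = +1003.9770 N
  Ry@4 = +1065.2430 N

231.485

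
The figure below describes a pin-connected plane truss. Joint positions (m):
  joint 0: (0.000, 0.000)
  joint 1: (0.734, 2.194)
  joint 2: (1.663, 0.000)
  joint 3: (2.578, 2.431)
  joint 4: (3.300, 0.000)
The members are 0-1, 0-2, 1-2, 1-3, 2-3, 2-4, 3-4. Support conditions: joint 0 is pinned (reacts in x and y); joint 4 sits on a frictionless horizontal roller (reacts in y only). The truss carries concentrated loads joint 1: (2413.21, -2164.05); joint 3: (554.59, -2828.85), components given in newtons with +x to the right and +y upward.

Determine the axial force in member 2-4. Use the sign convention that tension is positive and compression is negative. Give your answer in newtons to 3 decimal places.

N=5 nodes, M=7 members, R=3 reactions → 2N=10, M+R=10
member 0 (0-1): L=2.3135, (cx,cy)=(0.3173,0.9483)
member 1 (0-2): L=1.6630, (cx,cy)=(1.0000,0.0000)
member 2 (1-2): L=2.3826, (cx,cy)=(0.3899,-0.9209)
member 3 (1-3): L=1.8592, (cx,cy)=(0.9918,0.1275)
member 4 (2-3): L=2.5975, (cx,cy)=(0.3523,0.9359)
member 5 (2-4): L=1.6370, (cx,cy)=(1.0000,0.0000)
member 6 (3-4): L=2.5360, (cx,cy)=(0.2847,-0.9586)
solve A·x = −loads:
  F[0-1] = -304.3896 N (compression)
  F[0-2] = +3064.3722 N (tension)
  F[1-2] = -2263.6817 N (compression)
  F[1-3] = -1640.5255 N (compression)
  F[2-3] = +2227.2801 N (tension)
  F[2-4] = +1397.1446 N (tension)
  F[3-4] = -4907.3261 N (compression)
  Rx@0 = -2967.8000 N
  Ry@0 = +288.6639 N
  Ry@4 = +4704.2361 N

1397.145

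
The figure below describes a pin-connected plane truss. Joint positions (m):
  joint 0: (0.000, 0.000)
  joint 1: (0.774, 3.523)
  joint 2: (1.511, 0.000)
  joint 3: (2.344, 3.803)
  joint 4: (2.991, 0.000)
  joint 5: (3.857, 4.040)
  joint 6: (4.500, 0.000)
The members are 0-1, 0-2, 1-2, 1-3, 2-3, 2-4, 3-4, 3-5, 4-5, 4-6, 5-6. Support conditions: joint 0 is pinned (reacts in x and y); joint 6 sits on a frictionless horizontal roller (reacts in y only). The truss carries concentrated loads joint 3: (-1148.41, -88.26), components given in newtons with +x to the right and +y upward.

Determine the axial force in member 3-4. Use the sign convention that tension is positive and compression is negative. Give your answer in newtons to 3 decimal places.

994.623

N=7 nodes, M=11 members, R=3 reactions → 2N=14, M+R=14
member 0 (0-1): L=3.6070, (cx,cy)=(0.2146,0.9767)
member 1 (0-2): L=1.5110, (cx,cy)=(1.0000,0.0000)
member 2 (1-2): L=3.5993, (cx,cy)=(0.2048,-0.9788)
member 3 (1-3): L=1.5948, (cx,cy)=(0.9845,0.1756)
member 4 (2-3): L=3.8932, (cx,cy)=(0.2140,0.9768)
member 5 (2-4): L=1.4800, (cx,cy)=(1.0000,0.0000)
member 6 (3-4): L=3.8576, (cx,cy)=(0.1677,-0.9858)
member 7 (3-5): L=1.5314, (cx,cy)=(0.9880,0.1548)
member 8 (4-5): L=4.1318, (cx,cy)=(0.2096,0.9778)
member 9 (4-6): L=1.5090, (cx,cy)=(1.0000,0.0000)
member 10 (5-6): L=4.0908, (cx,cy)=(0.1572,-0.9876)
solve A·x = −loads:
  F[0-1] = -1036.9756 N (compression)
  F[0-2] = -925.8942 N (compression)
  F[1-2] = +958.4433 N (tension)
  F[1-3] = -425.3782 N (compression)
  F[2-3] = -960.3762 N (compression)
  F[2-4] = -524.1526 N (compression)
  F[3-4] = +994.6233 N (tension)
  F[3-5] = +361.6928 N (tension)
  F[4-5] = -1002.8084 N (compression)
  F[4-6] = -147.1516 N (compression)
  F[5-6] = +936.1974 N (tension)
  Rx@0 = +1148.4100 N
  Ry@0 = +1012.8204 N
  Ry@6 = -924.5604 N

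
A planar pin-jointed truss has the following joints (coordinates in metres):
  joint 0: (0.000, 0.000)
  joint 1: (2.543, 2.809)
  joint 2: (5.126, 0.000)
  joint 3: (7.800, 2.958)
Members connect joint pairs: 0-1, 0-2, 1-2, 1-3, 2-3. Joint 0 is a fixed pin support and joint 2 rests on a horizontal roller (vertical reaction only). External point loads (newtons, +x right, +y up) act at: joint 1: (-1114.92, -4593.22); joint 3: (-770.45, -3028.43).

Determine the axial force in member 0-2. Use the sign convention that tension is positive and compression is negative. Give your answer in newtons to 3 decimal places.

N=4 nodes, M=5 members, R=3 reactions → 2N=8, M+R=8
member 0 (0-1): L=3.7891, (cx,cy)=(0.6711,0.7413)
member 1 (0-2): L=5.1260, (cx,cy)=(1.0000,0.0000)
member 2 (1-2): L=3.8161, (cx,cy)=(0.6769,-0.7361)
member 3 (1-3): L=5.2591, (cx,cy)=(0.9996,0.0283)
member 4 (2-3): L=3.9875, (cx,cy)=(0.6706,0.7418)
solve A·x = −loads:
  F[0-1] = -2414.9625 N (compression)
  F[0-2] = -264.6055 N (compression)
  F[1-2] = -3730.0717 N (compression)
  F[1-3] = +2019.7580 N (tension)
  F[2-3] = -4159.5665 N (compression)
  Rx@0 = +1885.3700 N
  Ry@0 = +1790.2979 N
  Ry@2 = +5831.3521 N

-264.606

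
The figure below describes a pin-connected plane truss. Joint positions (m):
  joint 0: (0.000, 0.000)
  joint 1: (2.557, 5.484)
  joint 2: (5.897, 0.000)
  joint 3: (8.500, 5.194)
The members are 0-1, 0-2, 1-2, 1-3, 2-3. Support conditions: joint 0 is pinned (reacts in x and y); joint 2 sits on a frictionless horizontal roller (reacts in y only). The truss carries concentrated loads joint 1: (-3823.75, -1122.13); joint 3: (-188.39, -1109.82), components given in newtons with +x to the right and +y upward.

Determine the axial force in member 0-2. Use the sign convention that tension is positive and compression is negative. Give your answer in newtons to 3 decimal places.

-2208.831

N=4 nodes, M=5 members, R=3 reactions → 2N=8, M+R=8
member 0 (0-1): L=6.0508, (cx,cy)=(0.4226,0.9063)
member 1 (0-2): L=5.8970, (cx,cy)=(1.0000,0.0000)
member 2 (1-2): L=6.4210, (cx,cy)=(0.5202,-0.8541)
member 3 (1-3): L=5.9501, (cx,cy)=(0.9988,-0.0487)
member 4 (2-3): L=5.8098, (cx,cy)=(0.4480,0.8940)
solve A·x = −loads:
  F[0-1] = -4267.3103 N (compression)
  F[0-2] = -2208.8307 N (compression)
  F[1-2] = +3194.0262 N (tension)
  F[1-3] = +359.4494 N (tension)
  F[2-3] = -1221.7943 N (compression)
  Rx@0 = +4012.1400 N
  Ry@0 = +3867.5590 N
  Ry@2 = -1635.6090 N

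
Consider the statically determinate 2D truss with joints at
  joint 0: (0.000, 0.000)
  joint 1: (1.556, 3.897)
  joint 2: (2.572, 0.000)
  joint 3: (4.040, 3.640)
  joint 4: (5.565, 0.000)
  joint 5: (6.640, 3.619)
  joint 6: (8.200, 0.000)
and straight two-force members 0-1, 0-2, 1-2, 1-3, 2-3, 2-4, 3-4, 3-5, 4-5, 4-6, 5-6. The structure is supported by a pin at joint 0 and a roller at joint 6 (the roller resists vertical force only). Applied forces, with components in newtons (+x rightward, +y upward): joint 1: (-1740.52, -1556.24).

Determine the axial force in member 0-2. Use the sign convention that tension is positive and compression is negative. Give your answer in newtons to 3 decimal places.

N=7 nodes, M=11 members, R=3 reactions → 2N=14, M+R=14
member 0 (0-1): L=4.1962, (cx,cy)=(0.3708,0.9287)
member 1 (0-2): L=2.5720, (cx,cy)=(1.0000,0.0000)
member 2 (1-2): L=4.0273, (cx,cy)=(0.2523,-0.9677)
member 3 (1-3): L=2.4973, (cx,cy)=(0.9947,-0.1029)
member 4 (2-3): L=3.9249, (cx,cy)=(0.3740,0.9274)
member 5 (2-4): L=2.9930, (cx,cy)=(1.0000,0.0000)
member 6 (3-4): L=3.9465, (cx,cy)=(0.3864,-0.9223)
member 7 (3-5): L=2.6001, (cx,cy)=(1.0000,-0.0081)
member 8 (4-5): L=3.7753, (cx,cy)=(0.2847,0.9586)
member 9 (4-6): L=2.6350, (cx,cy)=(1.0000,0.0000)
member 10 (5-6): L=3.9409, (cx,cy)=(0.3958,-0.9183)
solve A·x = −loads:
  F[0-1] = -2248.4017 N (compression)
  F[0-2] = -906.7781 N (compression)
  F[1-2] = +465.2403 N (tension)
  F[1-3] = +793.6209 N (tension)
  F[2-3] = -485.4245 N (compression)
  F[2-4] = -607.8463 N (compression)
  F[3-4] = +573.2739 N (tension)
  F[3-5] = +386.3379 N (tension)
  F[4-5] = -551.5790 N (compression)
  F[4-6] = -229.2650 N (compression)
  F[5-6] = +579.1747 N (tension)
  Rx@0 = +1740.5200 N
  Ry@0 = +2088.1055 N
  Ry@6 = -531.8655 N

-906.778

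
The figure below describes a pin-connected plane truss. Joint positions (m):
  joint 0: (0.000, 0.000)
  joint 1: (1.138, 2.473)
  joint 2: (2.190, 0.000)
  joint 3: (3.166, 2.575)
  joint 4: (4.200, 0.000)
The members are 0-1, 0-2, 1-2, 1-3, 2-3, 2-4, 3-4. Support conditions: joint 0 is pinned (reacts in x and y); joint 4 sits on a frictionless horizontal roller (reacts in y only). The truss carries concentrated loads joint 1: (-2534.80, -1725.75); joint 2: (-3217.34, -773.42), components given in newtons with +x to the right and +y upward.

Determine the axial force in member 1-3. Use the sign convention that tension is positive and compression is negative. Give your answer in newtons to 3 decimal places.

495.293

N=5 nodes, M=7 members, R=3 reactions → 2N=10, M+R=10
member 0 (0-1): L=2.7223, (cx,cy)=(0.4180,0.9084)
member 1 (0-2): L=2.1900, (cx,cy)=(1.0000,0.0000)
member 2 (1-2): L=2.6875, (cx,cy)=(0.3914,-0.9202)
member 3 (1-3): L=2.0306, (cx,cy)=(0.9987,0.0502)
member 4 (2-3): L=2.7538, (cx,cy)=(0.3544,0.9351)
member 5 (2-4): L=2.0100, (cx,cy)=(1.0000,0.0000)
member 6 (3-4): L=2.7748, (cx,cy)=(0.3726,-0.9280)
solve A·x = −loads:
  F[0-1] = -3435.3760 N (compression)
  F[0-2] = -4316.0397 N (compression)
  F[1-2] = +1543.0714 N (tension)
  F[1-3] = +495.2929 N (tension)
  F[2-3] = -691.3970 N (compression)
  F[2-4] = -249.6197 N (compression)
  F[3-4] = +669.8806 N (tension)
  Rx@0 = +5752.1400 N
  Ry@0 = +3120.8050 N
  Ry@4 = -621.6350 N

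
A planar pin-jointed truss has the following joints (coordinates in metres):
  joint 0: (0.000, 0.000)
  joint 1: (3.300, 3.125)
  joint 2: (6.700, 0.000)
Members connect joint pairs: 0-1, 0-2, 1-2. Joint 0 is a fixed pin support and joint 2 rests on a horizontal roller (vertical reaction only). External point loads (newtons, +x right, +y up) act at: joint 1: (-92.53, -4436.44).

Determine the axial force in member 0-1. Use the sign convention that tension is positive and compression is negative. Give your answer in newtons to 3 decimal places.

N=3 nodes, M=3 members, R=3 reactions → 2N=6, M+R=6
member 0 (0-1): L=4.5448, (cx,cy)=(0.7261,0.6876)
member 1 (0-2): L=6.7000, (cx,cy)=(1.0000,0.0000)
member 2 (1-2): L=4.6180, (cx,cy)=(0.7363,-0.6767)
solve A·x = −loads:
  F[0-1] = -3336.9865 N (compression)
  F[0-2] = +2330.4466 N (tension)
  F[1-2] = -3165.2726 N (compression)
  Rx@0 = +92.5300 N
  Ry@0 = +2294.4854 N
  Ry@2 = +2141.9546 N

-3336.986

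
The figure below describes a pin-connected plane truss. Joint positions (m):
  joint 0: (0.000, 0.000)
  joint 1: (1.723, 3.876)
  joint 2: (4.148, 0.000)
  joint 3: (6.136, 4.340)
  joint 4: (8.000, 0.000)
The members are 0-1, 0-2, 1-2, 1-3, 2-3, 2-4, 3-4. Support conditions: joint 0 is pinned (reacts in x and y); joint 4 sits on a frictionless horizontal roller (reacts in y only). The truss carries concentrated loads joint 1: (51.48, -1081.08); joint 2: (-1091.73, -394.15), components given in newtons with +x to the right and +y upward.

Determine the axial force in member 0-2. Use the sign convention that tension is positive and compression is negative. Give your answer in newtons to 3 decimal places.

N=5 nodes, M=7 members, R=3 reactions → 2N=10, M+R=10
member 0 (0-1): L=4.2417, (cx,cy)=(0.4062,0.9138)
member 1 (0-2): L=4.1480, (cx,cy)=(1.0000,0.0000)
member 2 (1-2): L=4.5721, (cx,cy)=(0.5304,-0.8478)
member 3 (1-3): L=4.4373, (cx,cy)=(0.9945,0.1046)
member 4 (2-3): L=4.7737, (cx,cy)=(0.4165,0.9092)
member 5 (2-4): L=3.8520, (cx,cy)=(1.0000,0.0000)
member 6 (3-4): L=4.7234, (cx,cy)=(0.3946,-0.9188)
solve A·x = −loads:
  F[0-1] = -1108.6705 N (compression)
  F[0-2] = -589.9035 N (compression)
  F[1-2] = -133.6555 N (compression)
  F[1-3] = -433.3122 N (compression)
  F[2-3] = +558.1617 N (tension)
  F[2-4] = +198.4887 N (tension)
  F[3-4] = -502.9683 N (compression)
  Rx@0 = +1040.2500 N
  Ry@0 = +1013.0836 N
  Ry@4 = +462.1464 N

-589.904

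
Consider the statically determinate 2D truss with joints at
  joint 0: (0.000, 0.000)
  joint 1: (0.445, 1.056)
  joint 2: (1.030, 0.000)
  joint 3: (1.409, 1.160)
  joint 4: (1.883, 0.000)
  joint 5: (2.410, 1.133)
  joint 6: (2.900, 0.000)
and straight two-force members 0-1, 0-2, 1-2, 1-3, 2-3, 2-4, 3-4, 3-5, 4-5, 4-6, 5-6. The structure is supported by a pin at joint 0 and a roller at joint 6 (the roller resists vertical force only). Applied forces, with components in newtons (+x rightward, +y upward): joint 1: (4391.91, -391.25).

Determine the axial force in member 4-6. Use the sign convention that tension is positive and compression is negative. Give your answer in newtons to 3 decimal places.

N=7 nodes, M=11 members, R=3 reactions → 2N=14, M+R=14
member 0 (0-1): L=1.1459, (cx,cy)=(0.3883,0.9215)
member 1 (0-2): L=1.0300, (cx,cy)=(1.0000,0.0000)
member 2 (1-2): L=1.2072, (cx,cy)=(0.4846,-0.8747)
member 3 (1-3): L=0.9696, (cx,cy)=(0.9942,0.1073)
member 4 (2-3): L=1.2203, (cx,cy)=(0.3106,0.9506)
member 5 (2-4): L=0.8530, (cx,cy)=(1.0000,0.0000)
member 6 (3-4): L=1.2531, (cx,cy)=(0.3783,-0.9257)
member 7 (3-5): L=1.0014, (cx,cy)=(0.9996,-0.0270)
member 8 (4-5): L=1.2496, (cx,cy)=(0.4217,0.9067)
member 9 (4-6): L=1.0170, (cx,cy)=(1.0000,0.0000)
member 10 (5-6): L=1.2344, (cx,cy)=(0.3969,-0.9178)
solve A·x = −loads:
  F[0-1] = +1376.0387 N (tension)
  F[0-2] = +3857.5528 N (tension)
  F[1-2] = -2238.8524 N (compression)
  F[1-3] = -2788.7212 N (compression)
  F[2-3] = +2060.2993 N (tension)
  F[2-4] = +2132.7697 N (tension)
  F[3-4] = -1749.6192 N (compression)
  F[3-5] = -1471.4938 N (compression)
  F[4-5] = +1786.2539 N (tension)
  F[4-6] = +717.6133 N (tension)
  F[5-6] = -1807.8267 N (compression)
  Rx@0 = -4391.9100 N
  Ry@0 = -1268.0477 N
  Ry@6 = +1659.2977 N

717.613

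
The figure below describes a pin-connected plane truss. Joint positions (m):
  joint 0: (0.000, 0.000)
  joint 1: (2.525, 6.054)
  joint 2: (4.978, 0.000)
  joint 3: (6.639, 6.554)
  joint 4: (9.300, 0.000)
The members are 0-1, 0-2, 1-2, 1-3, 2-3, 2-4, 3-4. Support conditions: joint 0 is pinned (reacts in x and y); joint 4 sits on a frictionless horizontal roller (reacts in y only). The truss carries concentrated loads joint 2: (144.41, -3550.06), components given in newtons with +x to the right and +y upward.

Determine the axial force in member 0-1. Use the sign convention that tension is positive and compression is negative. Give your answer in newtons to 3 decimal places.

-1787.571

N=5 nodes, M=7 members, R=3 reactions → 2N=10, M+R=10
member 0 (0-1): L=6.5595, (cx,cy)=(0.3849,0.9229)
member 1 (0-2): L=4.9780, (cx,cy)=(1.0000,0.0000)
member 2 (1-2): L=6.5321, (cx,cy)=(0.3755,-0.9268)
member 3 (1-3): L=4.1443, (cx,cy)=(0.9927,0.1206)
member 4 (2-3): L=6.7612, (cx,cy)=(0.2457,0.9694)
member 5 (2-4): L=4.3220, (cx,cy)=(1.0000,0.0000)
member 6 (3-4): L=7.0736, (cx,cy)=(0.3762,-0.9265)
solve A·x = −loads:
  F[0-1] = -1787.5710 N (compression)
  F[0-2] = +832.5178 N (tension)
  F[1-2] = +1610.5639 N (tension)
  F[1-3] = -1302.4383 N (compression)
  F[2-3] = +2122.4162 N (tension)
  F[2-4] = +771.5180 N (tension)
  F[3-4] = -2050.8872 N (compression)
  Rx@0 = -144.4100 N
  Ry@0 = +1649.8236 N
  Ry@4 = +1900.2364 N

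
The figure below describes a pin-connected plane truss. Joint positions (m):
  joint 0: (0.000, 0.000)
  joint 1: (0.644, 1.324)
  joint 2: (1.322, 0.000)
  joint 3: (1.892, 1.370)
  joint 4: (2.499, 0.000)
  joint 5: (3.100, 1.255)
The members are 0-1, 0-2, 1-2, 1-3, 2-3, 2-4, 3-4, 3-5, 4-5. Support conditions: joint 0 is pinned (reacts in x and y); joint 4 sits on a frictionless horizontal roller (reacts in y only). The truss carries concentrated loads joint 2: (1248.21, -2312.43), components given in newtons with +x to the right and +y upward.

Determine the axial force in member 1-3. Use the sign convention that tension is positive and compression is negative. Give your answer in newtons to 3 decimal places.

N=6 nodes, M=9 members, R=3 reactions → 2N=12, M+R=12
member 0 (0-1): L=1.4723, (cx,cy)=(0.4374,0.8993)
member 1 (0-2): L=1.3220, (cx,cy)=(1.0000,0.0000)
member 2 (1-2): L=1.4875, (cx,cy)=(0.4558,-0.8901)
member 3 (1-3): L=1.2488, (cx,cy)=(0.9993,0.0368)
member 4 (2-3): L=1.4838, (cx,cy)=(0.3841,0.9233)
member 5 (2-4): L=1.1770, (cx,cy)=(1.0000,0.0000)
member 6 (3-4): L=1.4984, (cx,cy)=(0.4051,-0.9143)
member 7 (3-5): L=1.2135, (cx,cy)=(0.9955,-0.0948)
member 8 (4-5): L=1.3915, (cx,cy)=(0.4319,0.9019)
solve A·x = −loads:
  F[0-1] = -1211.1324 N (compression)
  F[0-2] = +1777.9670 N (tension)
  F[1-2] = +1179.4253 N (tension)
  F[1-3] = -1068.0614 N (compression)
  F[2-3] = +1367.5683 N (tension)
  F[2-4] = +542.0033 N (tension)
  F[3-4] = -1337.9970 N (compression)
  F[3-5] = -0.0000 N (compression)
  F[4-5] = +0.0000 N (tension)
  Rx@0 = -1248.2100 N
  Ry@0 = +1089.1277 N
  Ry@4 = +1223.3023 N

-1068.061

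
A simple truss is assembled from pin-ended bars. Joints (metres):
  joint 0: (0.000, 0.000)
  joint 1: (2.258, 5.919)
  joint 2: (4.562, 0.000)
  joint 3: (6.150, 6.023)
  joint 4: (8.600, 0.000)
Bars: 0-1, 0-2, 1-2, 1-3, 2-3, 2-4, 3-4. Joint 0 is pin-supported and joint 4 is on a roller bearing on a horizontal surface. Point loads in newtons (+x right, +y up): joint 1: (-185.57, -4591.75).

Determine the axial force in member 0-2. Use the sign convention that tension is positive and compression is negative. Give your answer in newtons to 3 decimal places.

N=5 nodes, M=7 members, R=3 reactions → 2N=10, M+R=10
member 0 (0-1): L=6.3351, (cx,cy)=(0.3564,0.9343)
member 1 (0-2): L=4.5620, (cx,cy)=(1.0000,0.0000)
member 2 (1-2): L=6.3516, (cx,cy)=(0.3627,-0.9319)
member 3 (1-3): L=3.8934, (cx,cy)=(0.9996,0.0267)
member 4 (2-3): L=6.2288, (cx,cy)=(0.2549,0.9670)
member 5 (2-4): L=4.0380, (cx,cy)=(1.0000,0.0000)
member 6 (3-4): L=6.5022, (cx,cy)=(0.3768,-0.9263)
solve A·x = −loads:
  F[0-1] = -3760.8727 N (compression)
  F[0-2] = +1154.9123 N (tension)
  F[1-2] = -1177.5312 N (compression)
  F[1-3] = -728.0314 N (compression)
  F[2-3] = +1134.8282 N (tension)
  F[2-4] = +438.4543 N (tension)
  F[3-4] = -1163.6456 N (compression)
  Rx@0 = +185.5700 N
  Ry@0 = +3513.8683 N
  Ry@4 = +1077.8817 N

1154.912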